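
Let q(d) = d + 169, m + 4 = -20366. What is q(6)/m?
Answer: -5/582 ≈ -0.0085911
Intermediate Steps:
m = -20370 (m = -4 - 20366 = -20370)
q(d) = 169 + d
q(6)/m = (169 + 6)/(-20370) = 175*(-1/20370) = -5/582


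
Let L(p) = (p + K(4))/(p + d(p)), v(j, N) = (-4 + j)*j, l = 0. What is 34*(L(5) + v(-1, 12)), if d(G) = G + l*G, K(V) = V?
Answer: 1003/5 ≈ 200.60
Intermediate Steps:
v(j, N) = j*(-4 + j)
d(G) = G (d(G) = G + 0*G = G + 0 = G)
L(p) = (4 + p)/(2*p) (L(p) = (p + 4)/(p + p) = (4 + p)/((2*p)) = (4 + p)*(1/(2*p)) = (4 + p)/(2*p))
34*(L(5) + v(-1, 12)) = 34*((½)*(4 + 5)/5 - (-4 - 1)) = 34*((½)*(⅕)*9 - 1*(-5)) = 34*(9/10 + 5) = 34*(59/10) = 1003/5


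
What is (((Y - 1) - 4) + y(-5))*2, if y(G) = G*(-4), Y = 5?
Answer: 40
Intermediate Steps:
y(G) = -4*G
(((Y - 1) - 4) + y(-5))*2 = (((5 - 1) - 4) - 4*(-5))*2 = ((4 - 4) + 20)*2 = (0 + 20)*2 = 20*2 = 40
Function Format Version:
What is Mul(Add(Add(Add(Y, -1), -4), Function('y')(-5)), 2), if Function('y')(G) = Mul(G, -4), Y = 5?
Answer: 40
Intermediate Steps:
Function('y')(G) = Mul(-4, G)
Mul(Add(Add(Add(Y, -1), -4), Function('y')(-5)), 2) = Mul(Add(Add(Add(5, -1), -4), Mul(-4, -5)), 2) = Mul(Add(Add(4, -4), 20), 2) = Mul(Add(0, 20), 2) = Mul(20, 2) = 40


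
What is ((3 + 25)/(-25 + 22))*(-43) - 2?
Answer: 1198/3 ≈ 399.33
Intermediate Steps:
((3 + 25)/(-25 + 22))*(-43) - 2 = (28/(-3))*(-43) - 2 = (28*(-⅓))*(-43) - 2 = -28/3*(-43) - 2 = 1204/3 - 2 = 1198/3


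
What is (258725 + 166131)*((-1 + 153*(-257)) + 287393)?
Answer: 105394452776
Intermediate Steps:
(258725 + 166131)*((-1 + 153*(-257)) + 287393) = 424856*((-1 - 39321) + 287393) = 424856*(-39322 + 287393) = 424856*248071 = 105394452776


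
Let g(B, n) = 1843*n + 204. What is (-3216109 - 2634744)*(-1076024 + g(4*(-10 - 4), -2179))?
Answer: 29790887684601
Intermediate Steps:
g(B, n) = 204 + 1843*n
(-3216109 - 2634744)*(-1076024 + g(4*(-10 - 4), -2179)) = (-3216109 - 2634744)*(-1076024 + (204 + 1843*(-2179))) = -5850853*(-1076024 + (204 - 4015897)) = -5850853*(-1076024 - 4015693) = -5850853*(-5091717) = 29790887684601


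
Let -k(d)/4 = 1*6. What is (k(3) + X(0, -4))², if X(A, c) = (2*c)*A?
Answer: 576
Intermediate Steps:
X(A, c) = 2*A*c
k(d) = -24 (k(d) = -4*6 = -24)
(k(3) + X(0, -4))² = (-24 + 2*0*(-4))² = (-24 + 0)² = (-24)² = 576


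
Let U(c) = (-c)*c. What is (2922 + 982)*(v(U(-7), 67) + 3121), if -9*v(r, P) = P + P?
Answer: 109136320/9 ≈ 1.2126e+7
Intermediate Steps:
U(c) = -c²
v(r, P) = -2*P/9 (v(r, P) = -(P + P)/9 = -2*P/9)
(2922 + 982)*(v(U(-7), 67) + 3121) = (2922 + 982)*(-2/9*67 + 3121) = 3904*(-134/9 + 3121) = 3904*(27955/9) = 109136320/9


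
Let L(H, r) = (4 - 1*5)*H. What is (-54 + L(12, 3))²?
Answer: 4356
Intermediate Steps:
L(H, r) = -H (L(H, r) = (4 - 5)*H = -H)
(-54 + L(12, 3))² = (-54 - 1*12)² = (-54 - 12)² = (-66)² = 4356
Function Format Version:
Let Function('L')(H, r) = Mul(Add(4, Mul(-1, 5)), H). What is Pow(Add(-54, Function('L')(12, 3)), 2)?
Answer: 4356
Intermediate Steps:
Function('L')(H, r) = Mul(-1, H) (Function('L')(H, r) = Mul(Add(4, -5), H) = Mul(-1, H))
Pow(Add(-54, Function('L')(12, 3)), 2) = Pow(Add(-54, Mul(-1, 12)), 2) = Pow(Add(-54, -12), 2) = Pow(-66, 2) = 4356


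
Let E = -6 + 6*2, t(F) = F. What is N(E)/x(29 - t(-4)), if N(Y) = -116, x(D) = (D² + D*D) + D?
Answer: -116/2211 ≈ -0.052465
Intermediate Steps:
x(D) = D + 2*D² (x(D) = (D² + D²) + D = 2*D² + D = D + 2*D²)
E = 6 (E = -6 + 12 = 6)
N(E)/x(29 - t(-4)) = -116*1/((1 + 2*(29 - 1*(-4)))*(29 - 1*(-4))) = -116*1/((1 + 2*(29 + 4))*(29 + 4)) = -116*1/(33*(1 + 2*33)) = -116*1/(33*(1 + 66)) = -116/(33*67) = -116/2211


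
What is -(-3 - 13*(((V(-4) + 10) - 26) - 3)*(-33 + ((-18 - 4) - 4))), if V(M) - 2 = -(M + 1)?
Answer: 10741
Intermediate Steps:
V(M) = 1 - M (V(M) = 2 - (M + 1) = 2 - (1 + M) = 2 + (-1 - M) = 1 - M)
-(-3 - 13*(((V(-4) + 10) - 26) - 3)*(-33 + ((-18 - 4) - 4))) = -(-3 - 13*((((1 - 1*(-4)) + 10) - 26) - 3)*(-33 + ((-18 - 4) - 4))) = -(-3 - 13*((((1 + 4) + 10) - 26) - 3)*(-33 + (-22 - 4))) = -(-3 - 13*(((5 + 10) - 26) - 3)*(-33 - 26)) = -(-3 - 13*((15 - 26) - 3)*(-59)) = -(-3 - 13*(-11 - 3)*(-59)) = -(-3 - (-182)*(-59)) = -(-3 - 13*826) = -(-3 - 10738) = -1*(-10741) = 10741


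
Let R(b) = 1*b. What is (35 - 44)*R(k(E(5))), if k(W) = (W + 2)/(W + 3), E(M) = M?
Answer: -63/8 ≈ -7.8750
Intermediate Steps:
k(W) = (2 + W)/(3 + W)
R(b) = b
(35 - 44)*R(k(E(5))) = (35 - 44)*((2 + 5)/(3 + 5)) = -9*7/8 = -63/8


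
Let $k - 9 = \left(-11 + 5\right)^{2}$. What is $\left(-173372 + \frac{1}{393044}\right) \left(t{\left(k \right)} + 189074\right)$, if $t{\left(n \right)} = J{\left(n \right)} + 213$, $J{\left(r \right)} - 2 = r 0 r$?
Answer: $- \frac{12898687081605063}{393044} \approx -3.2817 \cdot 10^{10}$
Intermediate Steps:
$J{\left(r \right)} = 2$ ($J{\left(r \right)} = 2 + r 0 r = 2 + 0 r = 2 + 0 = 2$)
$k = 45$ ($k = 9 + \left(-11 + 5\right)^{2} = 9 + \left(-6\right)^{2} = 9 + 36 = 45$)
$t{\left(n \right)} = 215$ ($t{\left(n \right)} = 2 + 213 = 215$)
$\left(-173372 + \frac{1}{393044}\right) \left(t{\left(k \right)} + 189074\right) = \left(-173372 + \frac{1}{393044}\right) \left(215 + 189074\right) = \left(-173372 + \frac{1}{393044}\right) 189289 = \left(- \frac{68142824367}{393044}\right) 189289 = - \frac{12898687081605063}{393044}$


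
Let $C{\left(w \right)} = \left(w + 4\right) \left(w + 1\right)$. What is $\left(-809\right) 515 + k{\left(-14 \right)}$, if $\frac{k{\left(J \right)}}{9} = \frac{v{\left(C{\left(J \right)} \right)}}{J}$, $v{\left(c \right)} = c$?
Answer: $- \frac{2917030}{7} \approx -4.1672 \cdot 10^{5}$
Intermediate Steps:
$C{\left(w \right)} = \left(1 + w\right) \left(4 + w\right)$ ($C{\left(w \right)} = \left(4 + w\right) \left(1 + w\right) = \left(1 + w\right) \left(4 + w\right)$)
$k{\left(J \right)} = \frac{9 \left(4 + J^{2} + 5 J\right)}{J}$ ($k{\left(J \right)} = 9 \frac{4 + J^{2} + 5 J}{J} = \frac{9 \left(4 + J^{2} + 5 J\right)}{J}$)
$\left(-809\right) 515 + k{\left(-14 \right)} = \left(-809\right) 515 + \left(45 + 9 \left(-14\right) + \frac{36}{-14}\right) = -416635 + \left(45 - 126 + 36 \left(- \frac{1}{14}\right)\right) = -416635 - \frac{585}{7} = - \frac{2917030}{7}$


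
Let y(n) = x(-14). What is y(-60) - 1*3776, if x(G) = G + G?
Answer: -3804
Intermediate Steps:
x(G) = 2*G
y(n) = -28 (y(n) = 2*(-14) = -28)
y(-60) - 1*3776 = -28 - 1*3776 = -28 - 3776 = -3804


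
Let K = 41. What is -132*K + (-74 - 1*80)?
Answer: -5566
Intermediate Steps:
-132*K + (-74 - 1*80) = -132*41 + (-74 - 1*80) = -5412 + (-74 - 80) = -5412 - 154 = -5566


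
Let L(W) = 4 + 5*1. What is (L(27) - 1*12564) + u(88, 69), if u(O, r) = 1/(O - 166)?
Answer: -979291/78 ≈ -12555.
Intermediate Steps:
L(W) = 9 (L(W) = 4 + 5 = 9)
u(O, r) = 1/(-166 + O)
(L(27) - 1*12564) + u(88, 69) = (9 - 1*12564) + 1/(-166 + 88) = (9 - 12564) + 1/(-78) = -12555 - 1/78 = -979291/78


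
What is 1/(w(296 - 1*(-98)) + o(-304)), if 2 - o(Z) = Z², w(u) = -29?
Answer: -1/92443 ≈ -1.0817e-5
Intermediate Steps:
o(Z) = 2 - Z²
1/(w(296 - 1*(-98)) + o(-304)) = 1/(-29 + (2 - 1*(-304)²)) = 1/(-29 + (2 - 1*92416)) = 1/(-29 + (2 - 92416)) = 1/(-29 - 92414) = 1/(-92443) = -1/92443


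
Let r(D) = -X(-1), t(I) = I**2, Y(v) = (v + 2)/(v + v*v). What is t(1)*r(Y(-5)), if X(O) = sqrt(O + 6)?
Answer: -sqrt(5) ≈ -2.2361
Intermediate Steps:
X(O) = sqrt(6 + O)
Y(v) = (2 + v)/(v + v**2)
r(D) = -sqrt(5) (r(D) = -sqrt(6 - 1) = -sqrt(5))
t(1)*r(Y(-5)) = 1**2*(-sqrt(5)) = 1*(-sqrt(5)) = -sqrt(5)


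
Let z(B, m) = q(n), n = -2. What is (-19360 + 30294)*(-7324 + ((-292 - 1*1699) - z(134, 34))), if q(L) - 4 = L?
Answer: -101872078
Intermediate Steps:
q(L) = 4 + L
z(B, m) = 2 (z(B, m) = 4 - 2 = 2)
(-19360 + 30294)*(-7324 + ((-292 - 1*1699) - z(134, 34))) = (-19360 + 30294)*(-7324 + ((-292 - 1*1699) - 1*2)) = 10934*(-7324 + ((-292 - 1699) - 2)) = 10934*(-7324 + (-1991 - 2)) = 10934*(-7324 - 1993) = 10934*(-9317) = -101872078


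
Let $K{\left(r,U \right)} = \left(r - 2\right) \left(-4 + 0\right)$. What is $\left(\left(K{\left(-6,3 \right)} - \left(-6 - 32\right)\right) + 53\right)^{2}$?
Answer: $15129$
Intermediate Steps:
$K{\left(r,U \right)} = 8 - 4 r$ ($K{\left(r,U \right)} = \left(-2 + r\right) \left(-4\right) = 8 - 4 r$)
$\left(\left(K{\left(-6,3 \right)} - \left(-6 - 32\right)\right) + 53\right)^{2} = \left(\left(\left(8 - -24\right) - \left(-6 - 32\right)\right) + 53\right)^{2} = \left(\left(\left(8 + 24\right) - -38\right) + 53\right)^{2} = \left(\left(32 + 38\right) + 53\right)^{2} = \left(70 + 53\right)^{2} = 123^{2} = 15129$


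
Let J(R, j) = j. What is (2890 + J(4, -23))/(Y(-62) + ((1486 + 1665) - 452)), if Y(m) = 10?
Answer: 2867/2709 ≈ 1.0583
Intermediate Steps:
(2890 + J(4, -23))/(Y(-62) + ((1486 + 1665) - 452)) = (2890 - 23)/(10 + ((1486 + 1665) - 452)) = 2867/(10 + (3151 - 452)) = 2867/(10 + 2699) = 2867/2709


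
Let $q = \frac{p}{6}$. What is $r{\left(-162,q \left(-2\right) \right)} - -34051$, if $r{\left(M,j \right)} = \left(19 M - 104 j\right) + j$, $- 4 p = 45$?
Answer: $\frac{122347}{4} \approx 30587.0$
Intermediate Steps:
$p = - \frac{45}{4}$ ($p = \left(- \frac{1}{4}\right) 45 = - \frac{45}{4} \approx -11.25$)
$q = - \frac{15}{8}$ ($q = - \frac{45}{4 \cdot 6} = \left(- \frac{45}{4}\right) \frac{1}{6} = - \frac{15}{8} \approx -1.875$)
$r{\left(M,j \right)} = - 103 j + 19 M$ ($r{\left(M,j \right)} = \left(- 104 j + 19 M\right) + j = - 103 j + 19 M$)
$r{\left(-162,q \left(-2\right) \right)} - -34051 = \left(- 103 \left(\left(- \frac{15}{8}\right) \left(-2\right)\right) + 19 \left(-162\right)\right) - -34051 = \left(\left(-103\right) \frac{15}{4} - 3078\right) + 34051 = \left(- \frac{1545}{4} - 3078\right) + 34051 = - \frac{13857}{4} + 34051 = \frac{122347}{4}$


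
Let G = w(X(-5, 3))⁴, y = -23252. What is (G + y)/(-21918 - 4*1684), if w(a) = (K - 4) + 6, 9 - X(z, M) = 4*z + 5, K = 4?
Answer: 10978/14327 ≈ 0.76625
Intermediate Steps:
X(z, M) = 4 - 4*z (X(z, M) = 9 - (4*z + 5) = 9 - (5 + 4*z) = 9 + (-5 - 4*z) = 4 - 4*z)
w(a) = 6 (w(a) = (4 - 4) + 6 = 0 + 6 = 6)
G = 1296 (G = 6⁴ = 1296)
(G + y)/(-21918 - 4*1684) = (1296 - 23252)/(-21918 - 4*1684) = -21956/(-21918 - 6736) = -21956/(-28654) = -21956*(-1/28654) = 10978/14327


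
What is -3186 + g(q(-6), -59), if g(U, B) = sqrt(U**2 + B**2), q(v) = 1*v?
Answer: -3186 + sqrt(3517) ≈ -3126.7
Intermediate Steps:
q(v) = v
g(U, B) = sqrt(B**2 + U**2)
-3186 + g(q(-6), -59) = -3186 + sqrt((-59)**2 + (-6)**2) = -3186 + sqrt(3481 + 36) = -3186 + sqrt(3517)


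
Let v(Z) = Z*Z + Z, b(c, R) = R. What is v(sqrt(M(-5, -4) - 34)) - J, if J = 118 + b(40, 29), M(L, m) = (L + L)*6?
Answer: -241 + I*sqrt(94) ≈ -241.0 + 9.6954*I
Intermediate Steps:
M(L, m) = 12*L (M(L, m) = (2*L)*6 = 12*L)
J = 147 (J = 118 + 29 = 147)
v(Z) = Z + Z**2 (v(Z) = Z**2 + Z = Z + Z**2)
v(sqrt(M(-5, -4) - 34)) - J = sqrt(12*(-5) - 34)*(1 + sqrt(12*(-5) - 34)) - 1*147 = sqrt(-60 - 34)*(1 + sqrt(-60 - 34)) - 147 = sqrt(-94)*(1 + sqrt(-94)) - 147 = (I*sqrt(94))*(1 + I*sqrt(94)) - 147 = I*sqrt(94)*(1 + I*sqrt(94)) - 147 = -147 + I*sqrt(94)*(1 + I*sqrt(94))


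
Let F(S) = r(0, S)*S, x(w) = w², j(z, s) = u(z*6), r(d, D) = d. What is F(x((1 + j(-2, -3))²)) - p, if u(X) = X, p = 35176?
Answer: -35176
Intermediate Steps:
j(z, s) = 6*z (j(z, s) = z*6 = 6*z)
F(S) = 0 (F(S) = 0*S = 0)
F(x((1 + j(-2, -3))²)) - p = 0 - 1*35176 = 0 - 35176 = -35176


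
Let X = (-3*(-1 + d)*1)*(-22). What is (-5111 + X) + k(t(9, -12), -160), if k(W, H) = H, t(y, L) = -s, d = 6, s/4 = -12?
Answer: -4941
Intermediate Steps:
s = -48 (s = 4*(-12) = -48)
t(y, L) = 48 (t(y, L) = -1*(-48) = 48)
X = 330 (X = (-3*(-1 + 6)*1)*(-22) = (-3*5*1)*(-22) = -15*1*(-22) = -15*(-22) = 330)
(-5111 + X) + k(t(9, -12), -160) = (-5111 + 330) - 160 = -4781 - 160 = -4941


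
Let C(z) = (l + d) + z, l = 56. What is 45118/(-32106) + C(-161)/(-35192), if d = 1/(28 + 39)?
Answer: -26539068587/18925395396 ≈ -1.4023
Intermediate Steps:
d = 1/67 ≈ 0.014925
C(z) = 3753/67 + z (C(z) = (56 + 1/67) + z = 3753/67 + z)
45118/(-32106) + C(-161)/(-35192) = 45118/(-32106) + (3753/67 - 161)/(-35192) = 45118*(-1/32106) - 7034/67*(-1/35192) = -22559/16053 + 3517/1178932 = -26539068587/18925395396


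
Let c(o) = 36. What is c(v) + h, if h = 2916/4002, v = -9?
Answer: 24498/667 ≈ 36.729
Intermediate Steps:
h = 486/667 (h = 2916*(1/4002) = 486/667 ≈ 0.72864)
c(v) + h = 36 + 486/667 = 24498/667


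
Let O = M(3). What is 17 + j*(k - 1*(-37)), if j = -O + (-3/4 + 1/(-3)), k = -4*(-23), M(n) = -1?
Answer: 25/4 ≈ 6.2500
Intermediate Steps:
k = 92
O = -1
j = -1/12 (j = -1*(-1) + (-3/4 + 1/(-3)) = 1 + (-3*¼ + 1*(-⅓)) = 1 + (-¾ - ⅓) = 1 - 13/12 = -1/12 ≈ -0.083333)
17 + j*(k - 1*(-37)) = 17 - (92 - 1*(-37))/12 = 17 - (92 + 37)/12 = 17 - 1/12*129 = 17 - 43/4 = 25/4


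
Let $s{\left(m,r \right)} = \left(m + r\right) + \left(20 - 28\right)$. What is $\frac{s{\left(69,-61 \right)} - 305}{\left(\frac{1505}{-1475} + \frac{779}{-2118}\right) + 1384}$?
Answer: $- \frac{190567050}{863869717} \approx -0.2206$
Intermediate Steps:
$s{\left(m,r \right)} = -8 + m + r$ ($s{\left(m,r \right)} = \left(m + r\right) - 8 = -8 + m + r$)
$\frac{s{\left(69,-61 \right)} - 305}{\left(\frac{1505}{-1475} + \frac{779}{-2118}\right) + 1384} = \frac{\left(-8 + 69 - 61\right) - 305}{\left(\frac{1505}{-1475} + \frac{779}{-2118}\right) + 1384} = \frac{0 - 305}{\left(1505 \left(- \frac{1}{1475}\right) + 779 \left(- \frac{1}{2118}\right)\right) + 1384} = - \frac{305}{\left(- \frac{301}{295} - \frac{779}{2118}\right) + 1384} = - \frac{305}{- \frac{867323}{624810} + 1384} = - \frac{305}{\frac{863869717}{624810}} = \left(-305\right) \frac{624810}{863869717} = - \frac{190567050}{863869717}$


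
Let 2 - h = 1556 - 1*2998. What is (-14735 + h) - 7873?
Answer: -21164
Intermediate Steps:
h = 1444 (h = 2 - (1556 - 1*2998) = 2 - (1556 - 2998) = 2 - 1*(-1442) = 2 + 1442 = 1444)
(-14735 + h) - 7873 = (-14735 + 1444) - 7873 = -13291 - 7873 = -21164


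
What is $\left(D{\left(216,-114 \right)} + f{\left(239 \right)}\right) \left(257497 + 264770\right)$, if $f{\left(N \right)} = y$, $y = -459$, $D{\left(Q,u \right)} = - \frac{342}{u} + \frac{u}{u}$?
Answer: $-237631485$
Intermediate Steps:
$D{\left(Q,u \right)} = 1 - \frac{342}{u}$ ($D{\left(Q,u \right)} = - \frac{342}{u} + 1 = 1 - \frac{342}{u}$)
$f{\left(N \right)} = -459$
$\left(D{\left(216,-114 \right)} + f{\left(239 \right)}\right) \left(257497 + 264770\right) = \left(\frac{-342 - 114}{-114} - 459\right) \left(257497 + 264770\right) = \left(\left(- \frac{1}{114}\right) \left(-456\right) - 459\right) 522267 = \left(4 - 459\right) 522267 = \left(-455\right) 522267 = -237631485$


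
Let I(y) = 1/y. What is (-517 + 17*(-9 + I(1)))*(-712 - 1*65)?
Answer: 507381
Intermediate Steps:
(-517 + 17*(-9 + I(1)))*(-712 - 1*65) = (-517 + 17*(-9 + 1/1))*(-712 - 1*65) = (-517 + 17*(-9 + 1))*(-712 - 65) = (-517 + 17*(-8))*(-777) = (-517 - 136)*(-777) = -653*(-777) = 507381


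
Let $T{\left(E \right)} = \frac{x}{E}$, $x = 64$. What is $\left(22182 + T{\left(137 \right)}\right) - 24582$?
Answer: $- \frac{328736}{137} \approx -2399.5$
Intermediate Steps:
$T{\left(E \right)} = \frac{64}{E}$
$\left(22182 + T{\left(137 \right)}\right) - 24582 = \left(22182 + \frac{64}{137}\right) - 24582 = \frac{3038998}{137} - 24582 = - \frac{328736}{137}$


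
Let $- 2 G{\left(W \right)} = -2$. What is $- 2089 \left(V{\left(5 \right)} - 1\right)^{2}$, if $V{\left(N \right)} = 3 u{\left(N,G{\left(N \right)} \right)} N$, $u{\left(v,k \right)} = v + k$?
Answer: $-16546969$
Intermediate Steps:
$G{\left(W \right)} = 1$ ($G{\left(W \right)} = \left(- \frac{1}{2}\right) \left(-2\right) = 1$)
$u{\left(v,k \right)} = k + v$
$V{\left(N \right)} = N \left(3 + 3 N\right)$ ($V{\left(N \right)} = 3 \left(1 + N\right) N = \left(3 + 3 N\right) N = N \left(3 + 3 N\right)$)
$- 2089 \left(V{\left(5 \right)} - 1\right)^{2} = - 2089 \left(3 \cdot 5 \left(1 + 5\right) - 1\right)^{2} = - 2089 \left(3 \cdot 5 \cdot 6 - 1\right)^{2} = - 2089 \left(90 - 1\right)^{2} = - 2089 \cdot 89^{2} = \left(-2089\right) 7921 = -16546969$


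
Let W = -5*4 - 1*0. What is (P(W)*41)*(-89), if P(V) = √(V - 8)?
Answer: -7298*I*√7 ≈ -19309.0*I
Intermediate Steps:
W = -20 (W = -20 + 0 = -20)
P(V) = √(-8 + V)
(P(W)*41)*(-89) = (√(-8 - 20)*41)*(-89) = (√(-28)*41)*(-89) = ((2*I*√7)*41)*(-89) = (82*I*√7)*(-89) = -7298*I*√7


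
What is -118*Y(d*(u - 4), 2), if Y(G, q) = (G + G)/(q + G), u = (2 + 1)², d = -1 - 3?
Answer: -2360/9 ≈ -262.22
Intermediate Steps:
d = -4
u = 9 (u = 3² = 9)
Y(G, q) = 2*G/(G + q) (Y(G, q) = (2*G)/(G + q) = 2*G/(G + q))
-118*Y(d*(u - 4), 2) = -236*(-4*(9 - 4))/(-4*(9 - 4) + 2) = -236*(-4*5)/(-4*5 + 2) = -236*(-20)/(-20 + 2) = -236*(-20)/(-18) = -236*(-20)*(-1)/18 = -118*20/9 = -2360/9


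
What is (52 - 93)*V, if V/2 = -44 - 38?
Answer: 6724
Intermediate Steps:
V = -164 (V = 2*(-44 - 38) = 2*(-82) = -164)
(52 - 93)*V = (52 - 93)*(-164) = -41*(-164) = 6724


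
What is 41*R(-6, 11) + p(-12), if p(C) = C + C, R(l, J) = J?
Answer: 427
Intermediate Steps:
p(C) = 2*C
41*R(-6, 11) + p(-12) = 41*11 + 2*(-12) = 451 - 24 = 427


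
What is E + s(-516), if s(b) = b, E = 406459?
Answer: 405943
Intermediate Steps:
E + s(-516) = 406459 - 516 = 405943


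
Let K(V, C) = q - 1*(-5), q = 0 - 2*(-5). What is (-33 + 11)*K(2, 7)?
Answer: -330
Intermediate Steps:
q = 10 (q = 0 + 10 = 10)
K(V, C) = 15 (K(V, C) = 10 - 1*(-5) = 10 + 5 = 15)
(-33 + 11)*K(2, 7) = (-33 + 11)*15 = -22*15 = -330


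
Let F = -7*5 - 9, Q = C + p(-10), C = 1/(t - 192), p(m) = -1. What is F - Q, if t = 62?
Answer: -5589/130 ≈ -42.992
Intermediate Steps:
C = -1/130 (C = 1/(62 - 192) = 1/(-130) = -1/130 ≈ -0.0076923)
Q = -131/130 (Q = -1/130 - 1 = -131/130 ≈ -1.0077)
F = -44 (F = -35 - 9 = -44)
F - Q = -44 - 1*(-131/130) = -44 + 131/130 = -5589/130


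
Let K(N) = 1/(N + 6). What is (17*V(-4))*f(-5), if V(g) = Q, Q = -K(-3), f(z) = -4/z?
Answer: -68/15 ≈ -4.5333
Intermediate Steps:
K(N) = 1/(6 + N)
Q = -⅓ (Q = -1/(6 - 3) = -1/3 = -1*⅓ = -⅓ ≈ -0.33333)
V(g) = -⅓
(17*V(-4))*f(-5) = (17*(-⅓))*(-4/(-5)) = -(-68)*(-1)/(3*5) = -17/3*⅘ = -68/15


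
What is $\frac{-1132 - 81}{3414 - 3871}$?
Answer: $\frac{1213}{457} \approx 2.6543$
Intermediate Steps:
$\frac{-1132 - 81}{3414 - 3871} = - \frac{1213}{-457} = \left(-1213\right) \left(- \frac{1}{457}\right) = \frac{1213}{457}$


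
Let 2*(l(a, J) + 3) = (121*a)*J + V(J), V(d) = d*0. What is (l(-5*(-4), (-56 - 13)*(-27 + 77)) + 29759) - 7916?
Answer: -4152660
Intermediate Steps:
V(d) = 0
l(a, J) = -3 + 121*J*a/2 (l(a, J) = -3 + ((121*a)*J + 0)/2 = -3 + (121*J*a + 0)/2 = -3 + (121*J*a)/2 = -3 + 121*J*a/2)
(l(-5*(-4), (-56 - 13)*(-27 + 77)) + 29759) - 7916 = ((-3 + 121*((-56 - 13)*(-27 + 77))*(-5*(-4))/2) + 29759) - 7916 = ((-3 + (121/2)*(-69*50)*20) + 29759) - 7916 = ((-3 + (121/2)*(-3450)*20) + 29759) - 7916 = ((-3 - 4174500) + 29759) - 7916 = (-4174503 + 29759) - 7916 = -4144744 - 7916 = -4152660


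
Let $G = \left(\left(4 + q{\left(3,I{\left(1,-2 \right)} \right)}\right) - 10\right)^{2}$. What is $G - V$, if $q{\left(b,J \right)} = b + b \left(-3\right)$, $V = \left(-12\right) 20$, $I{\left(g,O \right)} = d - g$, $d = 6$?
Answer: $384$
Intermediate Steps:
$I{\left(g,O \right)} = 6 - g$
$V = -240$
$q{\left(b,J \right)} = - 2 b$ ($q{\left(b,J \right)} = b - 3 b = - 2 b$)
$G = 144$ ($G = \left(\left(4 - 6\right) - 10\right)^{2} = \left(-2 - 10\right)^{2} = \left(-12\right)^{2} = 144$)
$G - V = 144 - -240 = 144 + 240 = 384$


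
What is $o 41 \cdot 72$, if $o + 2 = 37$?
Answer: $103320$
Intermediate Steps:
$o = 35$ ($o = -2 + 37 = 35$)
$o 41 \cdot 72 = 35 \cdot 41 \cdot 72 = 1435 \cdot 72 = 103320$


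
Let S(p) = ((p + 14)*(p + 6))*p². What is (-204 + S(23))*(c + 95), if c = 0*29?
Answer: 53904235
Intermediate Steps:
S(p) = p²*(6 + p)*(14 + p) (S(p) = ((14 + p)*(6 + p))*p² = ((6 + p)*(14 + p))*p² = p²*(6 + p)*(14 + p))
c = 0
(-204 + S(23))*(c + 95) = (-204 + 23²*(84 + 23² + 20*23))*(0 + 95) = (-204 + 529*(84 + 529 + 460))*95 = (-204 + 529*1073)*95 = (-204 + 567617)*95 = 567413*95 = 53904235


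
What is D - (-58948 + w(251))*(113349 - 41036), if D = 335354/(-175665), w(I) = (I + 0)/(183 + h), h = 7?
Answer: 28454080617042149/6675270 ≈ 4.2626e+9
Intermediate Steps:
w(I) = I/190 (w(I) = (I + 0)/(183 + 7) = I/190)
D = -335354/175665 (D = 335354*(-1/175665) = -335354/175665 ≈ -1.9091)
D - (-58948 + w(251))*(113349 - 41036) = -335354/175665 - (-58948 + (1/190)*251)*(113349 - 41036) = -335354/175665 - (-58948 + 251/190)*72313 = -335354/175665 - (-11199869)*72313/190 = -335354/175665 - 1*(-809896126997/190) = -335354/175665 + 809896126997/190 = 28454080617042149/6675270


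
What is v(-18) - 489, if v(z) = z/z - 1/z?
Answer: -8783/18 ≈ -487.94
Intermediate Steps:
v(z) = 1 - 1/z
v(-18) - 489 = (-1 - 18)/(-18) - 489 = -1/18*(-19) - 489 = 19/18 - 489 = -8783/18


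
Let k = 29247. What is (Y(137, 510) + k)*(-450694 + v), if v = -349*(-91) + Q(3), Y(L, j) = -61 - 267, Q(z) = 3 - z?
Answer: -12115181265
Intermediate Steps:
Y(L, j) = -328
v = 31759 (v = -349*(-91) + (3 - 1*3) = 31759 + (3 - 3) = 31759 + 0 = 31759)
(Y(137, 510) + k)*(-450694 + v) = (-328 + 29247)*(-450694 + 31759) = 28919*(-418935) = -12115181265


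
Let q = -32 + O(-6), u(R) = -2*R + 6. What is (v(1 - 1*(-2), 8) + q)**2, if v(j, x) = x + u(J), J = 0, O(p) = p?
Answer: 576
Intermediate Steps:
u(R) = 6 - 2*R
q = -38 (q = -32 - 6 = -38)
v(j, x) = 6 + x (v(j, x) = x + (6 - 2*0) = x + (6 + 0) = x + 6 = 6 + x)
(v(1 - 1*(-2), 8) + q)**2 = ((6 + 8) - 38)**2 = (14 - 38)**2 = (-24)**2 = 576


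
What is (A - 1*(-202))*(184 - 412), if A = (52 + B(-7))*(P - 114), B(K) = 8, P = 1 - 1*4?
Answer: 1554504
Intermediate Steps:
P = -3 (P = 1 - 4 = -3)
A = -7020 (A = (52 + 8)*(-3 - 114) = 60*(-117) = -7020)
(A - 1*(-202))*(184 - 412) = (-7020 - 1*(-202))*(184 - 412) = (-7020 + 202)*(-228) = -6818*(-228) = 1554504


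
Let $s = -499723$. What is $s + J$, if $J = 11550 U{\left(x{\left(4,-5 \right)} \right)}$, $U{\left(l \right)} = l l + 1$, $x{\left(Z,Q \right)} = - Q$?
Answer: $-199423$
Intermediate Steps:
$U{\left(l \right)} = 1 + l^{2}$ ($U{\left(l \right)} = l^{2} + 1 = 1 + l^{2}$)
$J = 300300$ ($J = 11550 \left(1 + \left(\left(-1\right) \left(-5\right)\right)^{2}\right) = 11550 \left(1 + 5^{2}\right) = 11550 \left(1 + 25\right) = 11550 \cdot 26 = 300300$)
$s + J = -499723 + 300300 = -199423$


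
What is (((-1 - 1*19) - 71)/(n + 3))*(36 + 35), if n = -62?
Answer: 6461/59 ≈ 109.51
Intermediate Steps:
(((-1 - 1*19) - 71)/(n + 3))*(36 + 35) = (((-1 - 1*19) - 71)/(-62 + 3))*(36 + 35) = (((-1 - 19) - 71)/(-59))*71 = ((-20 - 71)*(-1/59))*71 = -91*(-1/59)*71 = (91/59)*71 = 6461/59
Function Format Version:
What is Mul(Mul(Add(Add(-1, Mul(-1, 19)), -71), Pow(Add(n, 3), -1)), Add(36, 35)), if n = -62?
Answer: Rational(6461, 59) ≈ 109.51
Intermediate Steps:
Mul(Mul(Add(Add(-1, Mul(-1, 19)), -71), Pow(Add(n, 3), -1)), Add(36, 35)) = Mul(Mul(Add(Add(-1, Mul(-1, 19)), -71), Pow(Add(-62, 3), -1)), Add(36, 35)) = Mul(Mul(Add(Add(-1, -19), -71), Pow(-59, -1)), 71) = Mul(Mul(Add(-20, -71), Rational(-1, 59)), 71) = Mul(Mul(-91, Rational(-1, 59)), 71) = Mul(Rational(91, 59), 71) = Rational(6461, 59)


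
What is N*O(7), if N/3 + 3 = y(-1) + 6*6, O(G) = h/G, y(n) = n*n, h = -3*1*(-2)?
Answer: 612/7 ≈ 87.429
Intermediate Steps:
h = 6 (h = -3*(-2) = 6)
y(n) = n²
O(G) = 6/G
N = 102 (N = -9 + 3*((-1)² + 6*6) = -9 + 3*(1 + 36) = -9 + 3*37 = -9 + 111 = 102)
N*O(7) = 102*(6/7) = 612/7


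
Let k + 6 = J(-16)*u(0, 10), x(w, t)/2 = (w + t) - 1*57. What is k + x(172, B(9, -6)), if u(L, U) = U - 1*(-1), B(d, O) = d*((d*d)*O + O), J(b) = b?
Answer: -8808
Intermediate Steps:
B(d, O) = d*(O + O*d²) (B(d, O) = d*(d²*O + O) = d*(O*d² + O) = d*(O + O*d²))
x(w, t) = -114 + 2*t + 2*w (x(w, t) = 2*((w + t) - 1*57) = 2*((t + w) - 57) = 2*(-57 + t + w) = -114 + 2*t + 2*w)
u(L, U) = 1 + U (u(L, U) = U + 1 = 1 + U)
k = -182 (k = -6 - 16*(1 + 10) = -6 - 16*11 = -6 - 176 = -182)
k + x(172, B(9, -6)) = -182 + (-114 + 2*(-6*9*(1 + 9²)) + 2*172) = -182 + (-114 + 2*(-6*9*(1 + 81)) + 344) = -182 + (-114 + 2*(-6*9*82) + 344) = -182 + (-114 + 2*(-4428) + 344) = -182 + (-114 - 8856 + 344) = -182 - 8626 = -8808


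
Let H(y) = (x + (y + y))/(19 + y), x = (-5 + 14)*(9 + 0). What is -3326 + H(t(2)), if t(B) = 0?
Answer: -63113/19 ≈ -3321.7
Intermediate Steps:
x = 81 (x = 9*9 = 81)
H(y) = (81 + 2*y)/(19 + y) (H(y) = (81 + (y + y))/(19 + y) = (81 + 2*y)/(19 + y))
-3326 + H(t(2)) = -3326 + (81 + 2*0)/(19 + 0) = -3326 + (81 + 0)/19 = -3326 + (1/19)*81 = -3326 + 81/19 = -63113/19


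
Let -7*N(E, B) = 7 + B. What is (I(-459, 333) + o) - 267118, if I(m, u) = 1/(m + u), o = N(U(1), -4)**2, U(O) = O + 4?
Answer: -235597921/882 ≈ -2.6712e+5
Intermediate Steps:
U(O) = 4 + O
N(E, B) = -1 - B/7 (N(E, B) = -(7 + B)/7 = -1 - B/7)
o = 9/49 (o = (-1 - 1/7*(-4))**2 = (-1 + 4/7)**2 = (-3/7)**2 = 9/49 ≈ 0.18367)
(I(-459, 333) + o) - 267118 = (1/(-459 + 333) + 9/49) - 267118 = (1/(-126) + 9/49) - 267118 = (-1/126 + 9/49) - 267118 = 155/882 - 267118 = -235597921/882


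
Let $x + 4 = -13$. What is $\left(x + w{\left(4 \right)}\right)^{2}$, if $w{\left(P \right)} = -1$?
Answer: $324$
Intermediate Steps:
$x = -17$ ($x = -4 - 13 = -17$)
$\left(x + w{\left(4 \right)}\right)^{2} = \left(-17 - 1\right)^{2} = \left(-18\right)^{2} = 324$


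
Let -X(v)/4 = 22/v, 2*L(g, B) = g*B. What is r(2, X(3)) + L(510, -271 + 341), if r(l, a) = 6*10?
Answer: 17910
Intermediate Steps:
L(g, B) = B*g/2 (L(g, B) = (g*B)/2 = (B*g)/2 = B*g/2)
X(v) = -88/v
r(l, a) = 60
r(2, X(3)) + L(510, -271 + 341) = 60 + (½)*(-271 + 341)*510 = 60 + (½)*70*510 = 60 + 17850 = 17910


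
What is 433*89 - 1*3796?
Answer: 34741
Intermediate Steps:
433*89 - 1*3796 = 38537 - 3796 = 34741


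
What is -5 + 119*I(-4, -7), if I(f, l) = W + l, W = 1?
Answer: -719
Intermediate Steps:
I(f, l) = 1 + l
-5 + 119*I(-4, -7) = -5 + 119*(1 - 7) = -5 + 119*(-6) = -5 - 714 = -719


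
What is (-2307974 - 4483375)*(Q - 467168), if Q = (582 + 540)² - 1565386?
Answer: 5254262980830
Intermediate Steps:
Q = -306502 (Q = 1122² - 1565386 = 1258884 - 1565386 = -306502)
(-2307974 - 4483375)*(Q - 467168) = (-2307974 - 4483375)*(-306502 - 467168) = -6791349*(-773670) = 5254262980830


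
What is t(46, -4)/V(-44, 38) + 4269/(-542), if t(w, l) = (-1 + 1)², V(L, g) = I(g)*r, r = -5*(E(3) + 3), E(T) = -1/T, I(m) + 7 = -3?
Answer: -4269/542 ≈ -7.8764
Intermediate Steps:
I(m) = -10 (I(m) = -7 - 3 = -10)
r = -40/3 (r = -5*(-1/3 + 3) = -5*(-1*⅓ + 3) = -5*(-⅓ + 3) = -5*8/3 = -40/3 ≈ -13.333)
V(L, g) = 400/3 (V(L, g) = -10*(-40/3) = 400/3)
t(w, l) = 0 (t(w, l) = 0² = 0)
t(46, -4)/V(-44, 38) + 4269/(-542) = 0/(400/3) + 4269/(-542) = 0*(3/400) + 4269*(-1/542) = 0 - 4269/542 = -4269/542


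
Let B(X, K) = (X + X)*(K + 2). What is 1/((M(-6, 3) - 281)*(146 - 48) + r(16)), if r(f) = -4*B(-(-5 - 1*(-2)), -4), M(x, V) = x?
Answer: -1/28078 ≈ -3.5615e-5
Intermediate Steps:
B(X, K) = 2*X*(2 + K) (B(X, K) = (2*X)*(2 + K) = 2*X*(2 + K))
r(f) = 48 (r(f) = -8*(-(-5 - 1*(-2)))*(2 - 4) = -8*(-(-5 + 2))*(-2) = -8*(-1*(-3))*(-2) = -8*3*(-2) = -4*(-12) = 48)
1/((M(-6, 3) - 281)*(146 - 48) + r(16)) = 1/((-6 - 281)*(146 - 48) + 48) = 1/(-287*98 + 48) = 1/(-28126 + 48) = 1/(-28078) = -1/28078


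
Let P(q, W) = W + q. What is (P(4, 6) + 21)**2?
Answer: 961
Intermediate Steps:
(P(4, 6) + 21)**2 = ((6 + 4) + 21)**2 = (10 + 21)**2 = 31**2 = 961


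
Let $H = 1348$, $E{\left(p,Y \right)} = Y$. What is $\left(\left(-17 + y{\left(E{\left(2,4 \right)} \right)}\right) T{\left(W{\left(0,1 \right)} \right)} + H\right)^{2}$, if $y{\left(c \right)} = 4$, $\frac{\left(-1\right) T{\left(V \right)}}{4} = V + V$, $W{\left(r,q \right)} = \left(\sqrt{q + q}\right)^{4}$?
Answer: $3111696$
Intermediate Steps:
$W{\left(r,q \right)} = 4 q^{2}$ ($W{\left(r,q \right)} = \left(\sqrt{2 q}\right)^{4} = \left(\sqrt{2} \sqrt{q}\right)^{4} = 4 q^{2}$)
$T{\left(V \right)} = - 8 V$ ($T{\left(V \right)} = - 4 \left(V + V\right) = - 4 \cdot 2 V = - 8 V$)
$\left(\left(-17 + y{\left(E{\left(2,4 \right)} \right)}\right) T{\left(W{\left(0,1 \right)} \right)} + H\right)^{2} = \left(\left(-17 + 4\right) \left(- 8 \cdot 4 \cdot 1^{2}\right) + 1348\right)^{2} = \left(- 13 \left(- 8 \cdot 4 \cdot 1\right) + 1348\right)^{2} = \left(- 13 \left(\left(-8\right) 4\right) + 1348\right)^{2} = \left(\left(-13\right) \left(-32\right) + 1348\right)^{2} = \left(416 + 1348\right)^{2} = 1764^{2} = 3111696$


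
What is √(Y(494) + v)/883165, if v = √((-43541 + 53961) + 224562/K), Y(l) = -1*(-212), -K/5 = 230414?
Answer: √(70345060099700 + 576035*√3457461389378665)/508733950775 ≈ 2.0067e-5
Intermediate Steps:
K = -1152070 (K = -5*230414 = -1152070)
Y(l) = 212
v = √3457461389378665/576035 (v = √((-43541 + 53961) + 224562/(-1152070)) = √(10420 + 224562*(-1/1152070)) = √(10420 - 112281/576035) = √(6002172419/576035) = √3457461389378665/576035 ≈ 102.08)
√(Y(494) + v)/883165 = √(212 + √3457461389378665/576035)/883165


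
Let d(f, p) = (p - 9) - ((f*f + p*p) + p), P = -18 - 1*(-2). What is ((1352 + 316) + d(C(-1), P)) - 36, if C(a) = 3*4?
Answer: 1223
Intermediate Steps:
C(a) = 12
P = -16 (P = -18 + 2 = -16)
d(f, p) = -9 - f**2 - p**2 (d(f, p) = (-9 + p) - ((f**2 + p**2) + p) = (-9 + p) - (p + f**2 + p**2) = (-9 + p) + (-p - f**2 - p**2) = -9 - f**2 - p**2)
((1352 + 316) + d(C(-1), P)) - 36 = ((1352 + 316) + (-9 - 1*12**2 - 1*(-16)**2)) - 36 = (1668 + (-9 - 1*144 - 1*256)) - 36 = (1668 + (-9 - 144 - 256)) - 36 = (1668 - 409) - 36 = 1259 - 36 = 1223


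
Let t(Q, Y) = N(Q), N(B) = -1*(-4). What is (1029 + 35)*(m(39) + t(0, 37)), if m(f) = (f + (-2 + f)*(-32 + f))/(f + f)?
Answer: 324520/39 ≈ 8321.0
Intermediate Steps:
m(f) = (f + (-32 + f)*(-2 + f))/(2*f) (m(f) = (f + (-32 + f)*(-2 + f))/((2*f)) = (f + (-32 + f)*(-2 + f))*(1/(2*f)) = (f + (-32 + f)*(-2 + f))/(2*f))
N(B) = 4
t(Q, Y) = 4
(1029 + 35)*(m(39) + t(0, 37)) = (1029 + 35)*((½)*(64 + 39*(-33 + 39))/39 + 4) = 1064*((½)*(1/39)*(64 + 39*6) + 4) = 1064*((½)*(1/39)*(64 + 234) + 4) = 1064*((½)*(1/39)*298 + 4) = 1064*(149/39 + 4) = 1064*(305/39) = 324520/39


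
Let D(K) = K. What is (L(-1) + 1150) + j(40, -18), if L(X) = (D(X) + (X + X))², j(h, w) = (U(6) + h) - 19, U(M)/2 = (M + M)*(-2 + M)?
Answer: 1276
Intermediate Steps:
U(M) = 4*M*(-2 + M) (U(M) = 2*((M + M)*(-2 + M)) = 2*((2*M)*(-2 + M)) = 2*(2*M*(-2 + M)) = 4*M*(-2 + M))
j(h, w) = 77 + h (j(h, w) = (4*6*(-2 + 6) + h) - 19 = (4*6*4 + h) - 19 = (96 + h) - 19 = 77 + h)
L(X) = 9*X² (L(X) = (X + (X + X))² = (X + 2*X)² = (3*X)² = 9*X²)
(L(-1) + 1150) + j(40, -18) = (9*(-1)² + 1150) + (77 + 40) = (9*1 + 1150) + 117 = (9 + 1150) + 117 = 1159 + 117 = 1276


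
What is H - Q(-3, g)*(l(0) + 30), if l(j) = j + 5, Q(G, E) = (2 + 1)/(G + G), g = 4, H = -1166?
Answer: -2297/2 ≈ -1148.5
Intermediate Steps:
Q(G, E) = 3/(2*G) (Q(G, E) = 3/((2*G)) = 3*(1/(2*G)) = 3/(2*G))
l(j) = 5 + j
H - Q(-3, g)*(l(0) + 30) = -1166 - (3/2)/(-3)*((5 + 0) + 30) = -1166 - (3/2)*(-1/3)*(5 + 30) = -1166 - (-1)*35/2 = -1166 - 1*(-35/2) = -1166 + 35/2 = -2297/2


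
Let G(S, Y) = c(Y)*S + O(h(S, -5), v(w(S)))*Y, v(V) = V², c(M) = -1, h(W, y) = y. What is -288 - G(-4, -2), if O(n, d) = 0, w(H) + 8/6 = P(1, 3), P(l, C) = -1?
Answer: -292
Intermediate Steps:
w(H) = -7/3 (w(H) = -4/3 - 1 = -7/3)
G(S, Y) = -S (G(S, Y) = -S + 0*Y = -S + 0 = -S)
-288 - G(-4, -2) = -288 - (-1)*(-4) = -288 - 1*4 = -288 - 4 = -292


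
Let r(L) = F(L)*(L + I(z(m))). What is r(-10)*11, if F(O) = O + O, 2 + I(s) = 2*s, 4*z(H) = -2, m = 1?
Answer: 2860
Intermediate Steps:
z(H) = -½ (z(H) = (¼)*(-2) = -½)
I(s) = -2 + 2*s
F(O) = 2*O
r(L) = 2*L*(-3 + L) (r(L) = (2*L)*(L + (-2 + 2*(-½))) = (2*L)*(L + (-2 - 1)) = (2*L)*(L - 3) = (2*L)*(-3 + L) = 2*L*(-3 + L))
r(-10)*11 = (2*(-10)*(-3 - 10))*11 = (2*(-10)*(-13))*11 = 260*11 = 2860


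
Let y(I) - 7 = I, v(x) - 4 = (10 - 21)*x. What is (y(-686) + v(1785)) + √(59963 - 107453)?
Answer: -20310 + I*√47490 ≈ -20310.0 + 217.92*I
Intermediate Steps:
v(x) = 4 - 11*x (v(x) = 4 + (10 - 21)*x = 4 - 11*x)
y(I) = 7 + I
(y(-686) + v(1785)) + √(59963 - 107453) = ((7 - 686) + (4 - 11*1785)) + √(59963 - 107453) = (-679 + (4 - 19635)) + √(-47490) = (-679 - 19631) + I*√47490 = -20310 + I*√47490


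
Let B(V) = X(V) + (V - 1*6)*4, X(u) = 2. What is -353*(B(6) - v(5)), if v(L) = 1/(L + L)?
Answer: -6707/10 ≈ -670.70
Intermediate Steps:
v(L) = 1/(2*L)
B(V) = -22 + 4*V (B(V) = 2 + (V - 1*6)*4 = 2 + (V - 6)*4 = 2 + (-6 + V)*4 = 2 + (-24 + 4*V) = -22 + 4*V)
-353*(B(6) - v(5)) = -353*((-22 + 4*6) - 1/(2*5)) = -353*((-22 + 24) - 1/(2*5)) = -353*(2 - 1*1/10) = -353*(2 - 1/10) = -353*19/10 = -6707/10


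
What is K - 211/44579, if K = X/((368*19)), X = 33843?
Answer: 1507211785/311696368 ≈ 4.8355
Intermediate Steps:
K = 33843/6992 (K = 33843/((368*19)) = 33843/6992 ≈ 4.8402)
K - 211/44579 = 33843/6992 - 211/44579 = 1507211785/311696368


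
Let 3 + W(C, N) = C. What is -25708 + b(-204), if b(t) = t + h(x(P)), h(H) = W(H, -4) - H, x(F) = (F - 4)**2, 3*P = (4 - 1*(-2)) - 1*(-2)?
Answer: -25915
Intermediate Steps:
W(C, N) = -3 + C
P = 8/3 (P = ((4 - 1*(-2)) - 1*(-2))/3 = ((4 + 2) + 2)/3 = (6 + 2)/3 = (1/3)*8 = 8/3 ≈ 2.6667)
x(F) = (-4 + F)**2
h(H) = -3 (h(H) = (-3 + H) - H = -3)
b(t) = -3 + t (b(t) = t - 3 = -3 + t)
-25708 + b(-204) = -25708 + (-3 - 204) = -25708 - 207 = -25915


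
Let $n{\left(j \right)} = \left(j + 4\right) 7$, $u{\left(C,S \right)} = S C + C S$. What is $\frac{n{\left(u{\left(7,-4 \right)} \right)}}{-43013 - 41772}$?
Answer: $\frac{364}{84785} \approx 0.0042932$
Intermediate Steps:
$u{\left(C,S \right)} = 2 C S$ ($u{\left(C,S \right)} = C S + C S = 2 C S$)
$n{\left(j \right)} = 28 + 7 j$ ($n{\left(j \right)} = \left(4 + j\right) 7 = 28 + 7 j$)
$\frac{n{\left(u{\left(7,-4 \right)} \right)}}{-43013 - 41772} = \frac{28 + 7 \cdot 2 \cdot 7 \left(-4\right)}{-43013 - 41772} = \frac{28 + 7 \left(-56\right)}{-43013 - 41772} = \frac{28 - 392}{-84785} = \left(-364\right) \left(- \frac{1}{84785}\right) = \frac{364}{84785}$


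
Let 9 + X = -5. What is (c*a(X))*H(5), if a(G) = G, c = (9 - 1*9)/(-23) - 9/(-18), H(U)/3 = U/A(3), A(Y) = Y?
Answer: -35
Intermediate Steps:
H(U) = U (H(U) = 3*(U/3) = U)
X = -14 (X = -9 - 5 = -14)
c = ½ (c = (9 - 9)*(-1/23) - 9*(-1/18) = 0*(-1/23) + ½ = 0 + ½ = ½ ≈ 0.50000)
(c*a(X))*H(5) = ((½)*(-14))*5 = -7*5 = -35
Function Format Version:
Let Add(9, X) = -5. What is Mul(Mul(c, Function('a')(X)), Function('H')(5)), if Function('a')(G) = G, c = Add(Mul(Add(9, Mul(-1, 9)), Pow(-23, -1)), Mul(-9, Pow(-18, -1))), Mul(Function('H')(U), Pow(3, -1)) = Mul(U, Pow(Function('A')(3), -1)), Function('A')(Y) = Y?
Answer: -35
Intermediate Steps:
Function('H')(U) = U (Function('H')(U) = Mul(3, Mul(U, Pow(3, -1))) = Mul(3, Mul(U, Rational(1, 3))) = Mul(3, Mul(Rational(1, 3), U)) = U)
X = -14 (X = Add(-9, -5) = -14)
c = Rational(1, 2) (c = Add(Mul(Add(9, -9), Rational(-1, 23)), Mul(-9, Rational(-1, 18))) = Add(Mul(0, Rational(-1, 23)), Rational(1, 2)) = Add(0, Rational(1, 2)) = Rational(1, 2) ≈ 0.50000)
Mul(Mul(c, Function('a')(X)), Function('H')(5)) = Mul(Mul(Rational(1, 2), -14), 5) = Mul(-7, 5) = -35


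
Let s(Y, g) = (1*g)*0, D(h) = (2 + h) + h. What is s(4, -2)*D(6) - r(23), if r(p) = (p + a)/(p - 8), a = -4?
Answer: -19/15 ≈ -1.2667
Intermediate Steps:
r(p) = (-4 + p)/(-8 + p) (r(p) = (p - 4)/(p - 8) = (-4 + p)/(-8 + p))
D(h) = 2 + 2*h
s(Y, g) = 0 (s(Y, g) = g*0 = 0)
s(4, -2)*D(6) - r(23) = 0*(2 + 2*6) - (-4 + 23)/(-8 + 23) = 0*(2 + 12) - 19/15 = 0*14 - 19/15 = 0 - 1*19/15 = 0 - 19/15 = -19/15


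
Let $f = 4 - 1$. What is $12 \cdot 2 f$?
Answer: $72$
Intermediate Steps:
$f = 3$
$12 \cdot 2 f = 12 \cdot 2 \cdot 3 = 24 \cdot 3 = 72$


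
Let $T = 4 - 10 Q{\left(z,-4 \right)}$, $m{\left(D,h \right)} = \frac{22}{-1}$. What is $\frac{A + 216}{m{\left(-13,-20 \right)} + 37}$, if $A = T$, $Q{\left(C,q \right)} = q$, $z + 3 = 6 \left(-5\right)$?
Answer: $\frac{52}{3} \approx 17.333$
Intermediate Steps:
$z = -33$ ($z = -3 + 6 \left(-5\right) = -3 - 30 = -33$)
$m{\left(D,h \right)} = -22$ ($m{\left(D,h \right)} = 22 \left(-1\right) = -22$)
$T = 44$ ($T = 4 - -40 = 4 + 40 = 44$)
$A = 44$
$\frac{A + 216}{m{\left(-13,-20 \right)} + 37} = \frac{44 + 216}{-22 + 37} = \frac{260}{15} = 260 \cdot \frac{1}{15} = \frac{52}{3}$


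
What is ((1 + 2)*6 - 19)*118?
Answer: -118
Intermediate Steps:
((1 + 2)*6 - 19)*118 = (3*6 - 19)*118 = (18 - 19)*118 = -1*118 = -118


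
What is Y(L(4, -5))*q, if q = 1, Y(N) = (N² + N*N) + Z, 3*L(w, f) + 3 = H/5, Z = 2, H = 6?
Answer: 68/25 ≈ 2.7200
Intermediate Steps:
L(w, f) = -⅗ (L(w, f) = -1 + (6/5)/3 = -1 + (6*(⅕))/3 = -1 + (⅓)*(6/5) = -1 + ⅖ = -⅗)
Y(N) = 2 + 2*N² (Y(N) = (N² + N*N) + 2 = (N² + N²) + 2 = 2*N² + 2 = 2 + 2*N²)
Y(L(4, -5))*q = (2 + 2*(-⅗)²)*1 = (2 + 2*(9/25))*1 = (2 + 18/25)*1 = (68/25)*1 = 68/25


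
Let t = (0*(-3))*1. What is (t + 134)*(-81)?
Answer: -10854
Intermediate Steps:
t = 0 (t = 0*1 = 0)
(t + 134)*(-81) = (0 + 134)*(-81) = 134*(-81) = -10854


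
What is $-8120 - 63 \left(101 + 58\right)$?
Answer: $-18137$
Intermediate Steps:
$-8120 - 63 \left(101 + 58\right) = -8120 - 10017 = -18137$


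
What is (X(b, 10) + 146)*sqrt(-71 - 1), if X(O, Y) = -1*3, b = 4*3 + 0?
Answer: 858*I*sqrt(2) ≈ 1213.4*I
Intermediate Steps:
b = 12 (b = 12 + 0 = 12)
X(O, Y) = -3
(X(b, 10) + 146)*sqrt(-71 - 1) = (-3 + 146)*sqrt(-71 - 1) = 143*sqrt(-72) = 143*(6*I*sqrt(2)) = 858*I*sqrt(2)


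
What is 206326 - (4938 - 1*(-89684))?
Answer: 111704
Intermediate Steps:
206326 - (4938 - 1*(-89684)) = 206326 - (4938 + 89684) = 206326 - 1*94622 = 206326 - 94622 = 111704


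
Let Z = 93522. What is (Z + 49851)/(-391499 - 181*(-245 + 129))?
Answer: -47791/123501 ≈ -0.38697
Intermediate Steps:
(Z + 49851)/(-391499 - 181*(-245 + 129)) = (93522 + 49851)/(-391499 - 181*(-245 + 129)) = 143373/(-391499 - 181*(-116)) = 143373/(-391499 + 20996) = 143373/(-370503) = 143373*(-1/370503) = -47791/123501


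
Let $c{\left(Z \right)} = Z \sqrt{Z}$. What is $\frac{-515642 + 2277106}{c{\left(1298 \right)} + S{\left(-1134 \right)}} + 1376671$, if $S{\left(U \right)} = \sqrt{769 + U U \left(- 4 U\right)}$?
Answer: $\frac{1761464 + 1376671 \sqrt{5833097185} + 1786918958 \sqrt{1298}}{\sqrt{5833097185} + 1298 \sqrt{1298}} \approx 1.3767 \cdot 10^{6}$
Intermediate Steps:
$S{\left(U \right)} = \sqrt{769 - 4 U^{3}}$ ($S{\left(U \right)} = \sqrt{769 + U^{2} \left(- 4 U\right)} = \sqrt{769 - 4 U^{3}}$)
$c{\left(Z \right)} = Z^{\frac{3}{2}}$
$\frac{-515642 + 2277106}{c{\left(1298 \right)} + S{\left(-1134 \right)}} + 1376671 = \frac{-515642 + 2277106}{1298^{\frac{3}{2}} + \sqrt{769 - 4 \left(-1134\right)^{3}}} + 1376671 = \frac{1761464}{1298 \sqrt{1298} + \sqrt{769 - -5833096416}} + 1376671 = \frac{1761464}{1298 \sqrt{1298} + \sqrt{769 + 5833096416}} + 1376671 = \frac{1761464}{1298 \sqrt{1298} + \sqrt{5833097185}} + 1376671 = \frac{1761464}{\sqrt{5833097185} + 1298 \sqrt{1298}} + 1376671 = 1376671 + \frac{1761464}{\sqrt{5833097185} + 1298 \sqrt{1298}}$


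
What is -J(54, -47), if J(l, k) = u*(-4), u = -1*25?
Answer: -100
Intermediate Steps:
u = -25
J(l, k) = 100 (J(l, k) = -25*(-4) = 100)
-J(54, -47) = -1*100 = -100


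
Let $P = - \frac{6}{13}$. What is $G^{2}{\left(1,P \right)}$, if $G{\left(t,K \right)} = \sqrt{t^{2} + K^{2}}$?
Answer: $\frac{205}{169} \approx 1.213$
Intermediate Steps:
$P = - \frac{6}{13}$ ($P = \left(-6\right) \frac{1}{13} = - \frac{6}{13} \approx -0.46154$)
$G{\left(t,K \right)} = \sqrt{K^{2} + t^{2}}$
$G^{2}{\left(1,P \right)} = \left(\sqrt{\left(- \frac{6}{13}\right)^{2} + 1^{2}}\right)^{2} = \left(\sqrt{\frac{36}{169} + 1}\right)^{2} = \left(\sqrt{\frac{205}{169}}\right)^{2} = \left(\frac{\sqrt{205}}{13}\right)^{2} = \frac{205}{169}$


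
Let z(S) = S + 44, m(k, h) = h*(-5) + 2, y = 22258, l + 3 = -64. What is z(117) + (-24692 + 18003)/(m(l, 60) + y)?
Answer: 3528871/21960 ≈ 160.70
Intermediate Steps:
l = -67 (l = -3 - 64 = -67)
m(k, h) = 2 - 5*h (m(k, h) = -5*h + 2 = 2 - 5*h)
z(S) = 44 + S
z(117) + (-24692 + 18003)/(m(l, 60) + y) = (44 + 117) + (-24692 + 18003)/((2 - 5*60) + 22258) = 161 - 6689/((2 - 300) + 22258) = 161 - 6689/(-298 + 22258) = 161 - 6689/21960 = 3528871/21960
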